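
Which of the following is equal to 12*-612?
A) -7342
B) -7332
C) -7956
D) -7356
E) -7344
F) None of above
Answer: E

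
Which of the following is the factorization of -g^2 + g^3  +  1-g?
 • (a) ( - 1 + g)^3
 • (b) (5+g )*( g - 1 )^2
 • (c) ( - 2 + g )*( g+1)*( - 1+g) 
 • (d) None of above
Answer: d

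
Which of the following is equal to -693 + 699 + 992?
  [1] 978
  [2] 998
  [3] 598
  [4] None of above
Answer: 2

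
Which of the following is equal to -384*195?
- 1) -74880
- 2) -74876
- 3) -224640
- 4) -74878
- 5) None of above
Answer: 1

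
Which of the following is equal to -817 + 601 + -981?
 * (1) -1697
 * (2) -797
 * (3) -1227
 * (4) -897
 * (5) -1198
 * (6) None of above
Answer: 6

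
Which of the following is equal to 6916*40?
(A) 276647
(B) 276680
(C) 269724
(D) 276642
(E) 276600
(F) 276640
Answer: F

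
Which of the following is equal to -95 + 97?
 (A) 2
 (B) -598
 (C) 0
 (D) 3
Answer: A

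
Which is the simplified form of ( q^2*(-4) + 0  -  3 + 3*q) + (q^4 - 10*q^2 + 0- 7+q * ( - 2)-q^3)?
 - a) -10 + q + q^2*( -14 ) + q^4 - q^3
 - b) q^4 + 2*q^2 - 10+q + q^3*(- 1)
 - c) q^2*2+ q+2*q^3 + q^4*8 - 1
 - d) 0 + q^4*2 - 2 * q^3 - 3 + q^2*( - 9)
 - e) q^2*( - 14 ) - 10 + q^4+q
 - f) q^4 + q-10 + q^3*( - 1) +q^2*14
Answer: a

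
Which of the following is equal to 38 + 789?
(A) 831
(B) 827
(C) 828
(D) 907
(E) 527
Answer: B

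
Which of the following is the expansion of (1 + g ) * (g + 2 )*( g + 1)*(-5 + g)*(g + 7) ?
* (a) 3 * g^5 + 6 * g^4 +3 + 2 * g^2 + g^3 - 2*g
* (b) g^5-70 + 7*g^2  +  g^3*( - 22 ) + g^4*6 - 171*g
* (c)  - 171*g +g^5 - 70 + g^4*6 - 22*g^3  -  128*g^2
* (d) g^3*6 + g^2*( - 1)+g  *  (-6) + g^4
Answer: c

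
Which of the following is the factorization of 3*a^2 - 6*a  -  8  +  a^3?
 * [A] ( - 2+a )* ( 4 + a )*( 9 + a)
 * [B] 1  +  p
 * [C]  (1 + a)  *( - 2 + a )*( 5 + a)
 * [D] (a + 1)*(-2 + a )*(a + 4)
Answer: D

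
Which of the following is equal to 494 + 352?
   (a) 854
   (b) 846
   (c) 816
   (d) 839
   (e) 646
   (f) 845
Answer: b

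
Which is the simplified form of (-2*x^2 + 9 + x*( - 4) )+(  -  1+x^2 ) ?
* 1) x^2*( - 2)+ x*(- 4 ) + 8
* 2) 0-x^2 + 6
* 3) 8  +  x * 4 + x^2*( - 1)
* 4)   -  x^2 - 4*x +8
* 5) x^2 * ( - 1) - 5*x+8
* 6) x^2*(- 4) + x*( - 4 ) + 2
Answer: 4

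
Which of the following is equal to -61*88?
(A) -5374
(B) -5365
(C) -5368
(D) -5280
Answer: C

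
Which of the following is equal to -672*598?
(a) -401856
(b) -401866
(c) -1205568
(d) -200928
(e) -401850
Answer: a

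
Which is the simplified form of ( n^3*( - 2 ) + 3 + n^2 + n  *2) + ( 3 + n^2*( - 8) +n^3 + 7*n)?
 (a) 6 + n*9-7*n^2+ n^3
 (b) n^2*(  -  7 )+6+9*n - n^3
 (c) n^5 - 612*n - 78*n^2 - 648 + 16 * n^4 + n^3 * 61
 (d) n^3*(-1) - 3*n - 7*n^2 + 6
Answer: b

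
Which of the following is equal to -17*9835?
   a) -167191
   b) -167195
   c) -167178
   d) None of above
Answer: b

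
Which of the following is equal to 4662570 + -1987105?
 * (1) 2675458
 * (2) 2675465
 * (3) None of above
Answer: 2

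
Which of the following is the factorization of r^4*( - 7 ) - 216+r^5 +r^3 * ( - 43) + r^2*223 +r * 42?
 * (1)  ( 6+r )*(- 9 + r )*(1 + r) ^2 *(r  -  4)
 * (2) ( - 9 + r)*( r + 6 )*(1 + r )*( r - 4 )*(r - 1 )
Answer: 2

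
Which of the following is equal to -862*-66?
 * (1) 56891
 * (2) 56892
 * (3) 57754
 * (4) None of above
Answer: 2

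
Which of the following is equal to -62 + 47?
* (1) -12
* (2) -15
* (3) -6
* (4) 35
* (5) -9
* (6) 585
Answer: 2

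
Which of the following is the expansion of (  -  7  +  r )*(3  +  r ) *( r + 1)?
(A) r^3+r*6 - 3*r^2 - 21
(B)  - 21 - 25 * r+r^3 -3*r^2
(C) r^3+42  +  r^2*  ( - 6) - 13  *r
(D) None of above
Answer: B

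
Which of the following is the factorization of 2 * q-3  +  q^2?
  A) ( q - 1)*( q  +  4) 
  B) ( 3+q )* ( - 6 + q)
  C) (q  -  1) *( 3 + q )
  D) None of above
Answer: C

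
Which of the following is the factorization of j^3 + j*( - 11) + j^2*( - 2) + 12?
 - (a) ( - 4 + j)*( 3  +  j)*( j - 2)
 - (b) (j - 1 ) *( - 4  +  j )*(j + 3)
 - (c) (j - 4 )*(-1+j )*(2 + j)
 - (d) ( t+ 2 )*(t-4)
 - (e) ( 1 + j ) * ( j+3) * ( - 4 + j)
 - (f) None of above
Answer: b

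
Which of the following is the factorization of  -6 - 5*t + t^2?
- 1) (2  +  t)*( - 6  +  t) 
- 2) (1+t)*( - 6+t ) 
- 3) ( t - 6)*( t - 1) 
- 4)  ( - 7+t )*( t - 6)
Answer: 2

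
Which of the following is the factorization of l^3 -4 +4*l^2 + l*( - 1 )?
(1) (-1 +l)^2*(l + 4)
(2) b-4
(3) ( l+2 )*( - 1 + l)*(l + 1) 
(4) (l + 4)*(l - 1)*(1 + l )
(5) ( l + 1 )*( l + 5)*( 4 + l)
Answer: 4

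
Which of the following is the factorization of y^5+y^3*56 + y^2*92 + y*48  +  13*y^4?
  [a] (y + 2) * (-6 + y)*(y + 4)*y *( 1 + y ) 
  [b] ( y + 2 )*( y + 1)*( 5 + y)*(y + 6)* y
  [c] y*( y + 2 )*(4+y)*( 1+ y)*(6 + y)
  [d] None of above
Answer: c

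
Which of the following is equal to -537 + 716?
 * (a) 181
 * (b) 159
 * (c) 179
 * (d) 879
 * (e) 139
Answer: c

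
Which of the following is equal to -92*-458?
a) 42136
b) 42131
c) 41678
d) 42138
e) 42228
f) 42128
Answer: a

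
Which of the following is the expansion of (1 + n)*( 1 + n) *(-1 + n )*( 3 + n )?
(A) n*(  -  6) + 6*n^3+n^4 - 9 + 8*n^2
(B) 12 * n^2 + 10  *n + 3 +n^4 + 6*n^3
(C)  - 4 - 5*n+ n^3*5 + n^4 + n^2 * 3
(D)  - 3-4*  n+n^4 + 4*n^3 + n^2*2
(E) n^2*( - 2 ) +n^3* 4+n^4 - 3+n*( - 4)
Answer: D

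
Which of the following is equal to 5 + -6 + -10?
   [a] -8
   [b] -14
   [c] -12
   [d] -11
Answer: d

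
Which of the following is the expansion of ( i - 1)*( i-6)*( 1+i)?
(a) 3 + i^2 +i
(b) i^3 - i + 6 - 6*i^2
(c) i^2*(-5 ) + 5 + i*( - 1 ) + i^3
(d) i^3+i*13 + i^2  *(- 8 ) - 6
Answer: b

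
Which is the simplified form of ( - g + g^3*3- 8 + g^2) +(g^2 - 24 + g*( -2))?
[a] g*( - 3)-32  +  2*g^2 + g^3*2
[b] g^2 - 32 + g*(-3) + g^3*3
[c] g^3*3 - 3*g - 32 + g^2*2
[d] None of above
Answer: c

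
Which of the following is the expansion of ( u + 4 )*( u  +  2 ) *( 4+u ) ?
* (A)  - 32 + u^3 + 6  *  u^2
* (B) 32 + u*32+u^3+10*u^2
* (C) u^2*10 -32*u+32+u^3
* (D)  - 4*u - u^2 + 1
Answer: B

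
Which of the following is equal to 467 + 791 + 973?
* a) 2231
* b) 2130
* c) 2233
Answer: a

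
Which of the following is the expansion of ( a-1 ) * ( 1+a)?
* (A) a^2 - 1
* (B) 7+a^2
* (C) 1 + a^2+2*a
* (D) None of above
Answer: A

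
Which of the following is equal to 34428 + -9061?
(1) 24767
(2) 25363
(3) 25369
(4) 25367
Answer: 4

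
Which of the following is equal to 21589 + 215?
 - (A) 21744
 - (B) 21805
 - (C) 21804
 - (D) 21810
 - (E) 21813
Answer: C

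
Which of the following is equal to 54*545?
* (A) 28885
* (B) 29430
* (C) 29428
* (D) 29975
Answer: B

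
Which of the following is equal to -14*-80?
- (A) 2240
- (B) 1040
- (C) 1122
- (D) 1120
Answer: D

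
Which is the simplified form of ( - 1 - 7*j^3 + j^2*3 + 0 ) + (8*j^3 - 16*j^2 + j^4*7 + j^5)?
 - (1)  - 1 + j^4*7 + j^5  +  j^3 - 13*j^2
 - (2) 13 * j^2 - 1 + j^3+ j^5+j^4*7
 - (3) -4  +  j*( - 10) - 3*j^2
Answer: 1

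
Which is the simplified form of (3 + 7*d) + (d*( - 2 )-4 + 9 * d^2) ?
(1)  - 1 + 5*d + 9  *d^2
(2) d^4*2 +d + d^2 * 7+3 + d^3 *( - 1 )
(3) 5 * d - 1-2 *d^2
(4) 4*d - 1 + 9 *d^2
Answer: 1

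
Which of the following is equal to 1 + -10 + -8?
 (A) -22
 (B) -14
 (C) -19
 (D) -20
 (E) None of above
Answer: E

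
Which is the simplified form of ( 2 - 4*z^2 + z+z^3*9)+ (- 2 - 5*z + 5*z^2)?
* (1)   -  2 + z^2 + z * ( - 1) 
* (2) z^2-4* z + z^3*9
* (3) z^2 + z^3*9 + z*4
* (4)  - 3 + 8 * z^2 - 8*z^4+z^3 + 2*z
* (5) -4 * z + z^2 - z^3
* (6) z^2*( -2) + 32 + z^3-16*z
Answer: 2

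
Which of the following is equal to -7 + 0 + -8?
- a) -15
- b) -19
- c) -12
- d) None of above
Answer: a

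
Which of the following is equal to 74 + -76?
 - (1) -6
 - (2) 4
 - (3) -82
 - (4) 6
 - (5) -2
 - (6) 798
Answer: 5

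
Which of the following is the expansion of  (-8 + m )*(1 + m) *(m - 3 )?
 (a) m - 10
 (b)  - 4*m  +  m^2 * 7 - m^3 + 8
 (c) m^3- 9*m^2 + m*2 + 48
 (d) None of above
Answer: d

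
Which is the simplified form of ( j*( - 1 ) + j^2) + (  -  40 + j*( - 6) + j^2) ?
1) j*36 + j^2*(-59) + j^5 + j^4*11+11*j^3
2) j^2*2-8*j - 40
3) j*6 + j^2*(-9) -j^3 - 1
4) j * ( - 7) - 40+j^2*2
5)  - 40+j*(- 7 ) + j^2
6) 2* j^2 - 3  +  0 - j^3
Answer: 4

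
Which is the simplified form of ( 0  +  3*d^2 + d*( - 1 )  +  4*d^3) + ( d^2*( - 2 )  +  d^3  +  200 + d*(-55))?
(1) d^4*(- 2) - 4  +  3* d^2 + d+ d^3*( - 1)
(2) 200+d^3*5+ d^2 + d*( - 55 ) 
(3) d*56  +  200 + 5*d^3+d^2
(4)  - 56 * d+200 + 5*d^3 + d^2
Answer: 4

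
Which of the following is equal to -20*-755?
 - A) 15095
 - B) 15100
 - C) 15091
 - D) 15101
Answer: B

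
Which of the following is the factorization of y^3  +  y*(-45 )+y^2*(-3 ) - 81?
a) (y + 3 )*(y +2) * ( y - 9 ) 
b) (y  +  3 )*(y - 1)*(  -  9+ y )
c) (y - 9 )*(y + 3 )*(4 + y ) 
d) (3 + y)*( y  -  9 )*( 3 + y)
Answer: d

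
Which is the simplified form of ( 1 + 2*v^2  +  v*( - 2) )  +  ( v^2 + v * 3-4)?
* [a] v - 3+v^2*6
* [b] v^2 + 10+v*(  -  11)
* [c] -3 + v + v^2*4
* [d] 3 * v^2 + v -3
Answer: d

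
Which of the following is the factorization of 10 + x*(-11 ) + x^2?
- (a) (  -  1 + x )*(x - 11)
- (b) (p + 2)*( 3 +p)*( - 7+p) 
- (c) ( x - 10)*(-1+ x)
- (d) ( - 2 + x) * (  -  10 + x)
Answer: c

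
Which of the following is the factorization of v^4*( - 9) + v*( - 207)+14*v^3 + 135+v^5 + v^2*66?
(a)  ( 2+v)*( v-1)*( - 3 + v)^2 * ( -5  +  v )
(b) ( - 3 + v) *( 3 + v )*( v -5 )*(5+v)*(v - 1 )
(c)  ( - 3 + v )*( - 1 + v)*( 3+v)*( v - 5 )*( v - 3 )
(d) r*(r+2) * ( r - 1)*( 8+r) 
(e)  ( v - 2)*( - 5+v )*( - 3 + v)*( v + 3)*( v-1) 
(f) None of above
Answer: c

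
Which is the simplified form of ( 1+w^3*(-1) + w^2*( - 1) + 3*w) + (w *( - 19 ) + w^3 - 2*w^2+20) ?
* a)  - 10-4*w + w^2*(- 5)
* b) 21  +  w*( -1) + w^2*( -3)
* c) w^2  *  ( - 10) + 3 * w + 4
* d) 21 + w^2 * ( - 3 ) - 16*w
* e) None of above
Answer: d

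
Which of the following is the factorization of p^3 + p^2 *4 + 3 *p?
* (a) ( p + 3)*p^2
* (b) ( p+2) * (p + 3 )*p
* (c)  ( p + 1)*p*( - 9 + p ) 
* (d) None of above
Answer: d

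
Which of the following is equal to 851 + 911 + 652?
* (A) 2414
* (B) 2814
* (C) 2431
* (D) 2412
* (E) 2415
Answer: A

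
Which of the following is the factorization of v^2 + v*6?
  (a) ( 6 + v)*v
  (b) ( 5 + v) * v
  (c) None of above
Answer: a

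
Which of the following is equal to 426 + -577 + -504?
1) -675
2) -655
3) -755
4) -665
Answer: 2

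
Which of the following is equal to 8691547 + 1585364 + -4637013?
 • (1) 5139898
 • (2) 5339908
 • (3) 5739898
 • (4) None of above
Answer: 4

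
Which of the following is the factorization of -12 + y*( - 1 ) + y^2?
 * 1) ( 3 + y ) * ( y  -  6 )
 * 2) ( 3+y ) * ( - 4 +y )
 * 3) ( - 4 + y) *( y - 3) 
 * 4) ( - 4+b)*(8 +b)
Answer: 2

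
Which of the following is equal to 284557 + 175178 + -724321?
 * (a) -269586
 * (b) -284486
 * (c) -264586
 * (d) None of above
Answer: c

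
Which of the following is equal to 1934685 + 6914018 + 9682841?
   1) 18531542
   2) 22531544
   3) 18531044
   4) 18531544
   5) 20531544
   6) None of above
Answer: 4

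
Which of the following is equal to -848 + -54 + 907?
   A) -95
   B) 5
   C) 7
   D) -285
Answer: B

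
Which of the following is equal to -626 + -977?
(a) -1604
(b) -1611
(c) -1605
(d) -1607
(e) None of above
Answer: e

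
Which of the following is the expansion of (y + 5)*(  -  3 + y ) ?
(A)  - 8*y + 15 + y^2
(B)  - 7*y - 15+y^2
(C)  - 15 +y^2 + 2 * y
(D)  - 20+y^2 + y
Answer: C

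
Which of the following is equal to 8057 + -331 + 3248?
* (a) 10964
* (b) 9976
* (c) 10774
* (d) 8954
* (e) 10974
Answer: e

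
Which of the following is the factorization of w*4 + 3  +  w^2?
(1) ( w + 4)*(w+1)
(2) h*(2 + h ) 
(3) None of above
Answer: 3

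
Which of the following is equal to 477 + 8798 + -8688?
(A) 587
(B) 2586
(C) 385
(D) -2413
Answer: A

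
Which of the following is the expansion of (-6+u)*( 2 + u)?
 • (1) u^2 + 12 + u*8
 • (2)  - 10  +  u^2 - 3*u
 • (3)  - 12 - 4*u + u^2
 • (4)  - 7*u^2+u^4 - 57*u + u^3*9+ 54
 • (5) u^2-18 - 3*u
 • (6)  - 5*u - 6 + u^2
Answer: 3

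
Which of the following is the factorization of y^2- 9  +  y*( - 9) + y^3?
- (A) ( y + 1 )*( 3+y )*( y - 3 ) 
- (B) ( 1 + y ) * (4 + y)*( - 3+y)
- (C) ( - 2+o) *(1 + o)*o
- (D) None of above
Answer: A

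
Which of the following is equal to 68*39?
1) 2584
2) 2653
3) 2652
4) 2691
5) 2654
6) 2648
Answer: 3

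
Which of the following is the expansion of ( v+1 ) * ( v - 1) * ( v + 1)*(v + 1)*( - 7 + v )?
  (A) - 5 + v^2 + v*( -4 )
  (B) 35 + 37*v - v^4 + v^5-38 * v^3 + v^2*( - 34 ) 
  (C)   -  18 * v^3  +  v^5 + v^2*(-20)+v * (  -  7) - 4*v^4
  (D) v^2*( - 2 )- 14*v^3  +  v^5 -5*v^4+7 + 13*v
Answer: D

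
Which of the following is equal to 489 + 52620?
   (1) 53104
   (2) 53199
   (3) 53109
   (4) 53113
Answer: 3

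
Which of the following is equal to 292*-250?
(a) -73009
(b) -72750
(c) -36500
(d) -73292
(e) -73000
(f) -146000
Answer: e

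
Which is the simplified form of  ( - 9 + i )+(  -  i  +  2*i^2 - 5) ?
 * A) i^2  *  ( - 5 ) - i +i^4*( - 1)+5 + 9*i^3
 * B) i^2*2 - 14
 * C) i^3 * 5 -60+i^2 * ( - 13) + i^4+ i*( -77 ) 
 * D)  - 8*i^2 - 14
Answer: B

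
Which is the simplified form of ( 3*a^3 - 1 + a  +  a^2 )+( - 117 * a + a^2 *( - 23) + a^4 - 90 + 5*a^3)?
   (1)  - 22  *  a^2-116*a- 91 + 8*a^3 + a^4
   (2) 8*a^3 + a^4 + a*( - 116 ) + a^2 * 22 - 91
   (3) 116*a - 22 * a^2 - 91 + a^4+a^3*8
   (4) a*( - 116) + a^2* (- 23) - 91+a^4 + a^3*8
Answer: 1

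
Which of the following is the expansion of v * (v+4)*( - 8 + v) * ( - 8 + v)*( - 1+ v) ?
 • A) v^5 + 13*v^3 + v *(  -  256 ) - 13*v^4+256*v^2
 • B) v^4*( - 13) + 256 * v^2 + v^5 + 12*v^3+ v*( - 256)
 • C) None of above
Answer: B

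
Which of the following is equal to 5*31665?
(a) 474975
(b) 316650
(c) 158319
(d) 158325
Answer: d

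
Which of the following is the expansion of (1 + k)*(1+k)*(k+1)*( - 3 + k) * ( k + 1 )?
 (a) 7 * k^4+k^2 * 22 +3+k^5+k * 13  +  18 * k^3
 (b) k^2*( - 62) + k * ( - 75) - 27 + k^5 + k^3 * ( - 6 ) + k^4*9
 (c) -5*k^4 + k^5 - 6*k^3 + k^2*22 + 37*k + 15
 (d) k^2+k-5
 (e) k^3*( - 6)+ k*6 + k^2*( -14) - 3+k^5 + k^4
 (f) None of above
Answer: f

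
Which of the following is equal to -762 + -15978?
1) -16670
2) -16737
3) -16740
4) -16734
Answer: 3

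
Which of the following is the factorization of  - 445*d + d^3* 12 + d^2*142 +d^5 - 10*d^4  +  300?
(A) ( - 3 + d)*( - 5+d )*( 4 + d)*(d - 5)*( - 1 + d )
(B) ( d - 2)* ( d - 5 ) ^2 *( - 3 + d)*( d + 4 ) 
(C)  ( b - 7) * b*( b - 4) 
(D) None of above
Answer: A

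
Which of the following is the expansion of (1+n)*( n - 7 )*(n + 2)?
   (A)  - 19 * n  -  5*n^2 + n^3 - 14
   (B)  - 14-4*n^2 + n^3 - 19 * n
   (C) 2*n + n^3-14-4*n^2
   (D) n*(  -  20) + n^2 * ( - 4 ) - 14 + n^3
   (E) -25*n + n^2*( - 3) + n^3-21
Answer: B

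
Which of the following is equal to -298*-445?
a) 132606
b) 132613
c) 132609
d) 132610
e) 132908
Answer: d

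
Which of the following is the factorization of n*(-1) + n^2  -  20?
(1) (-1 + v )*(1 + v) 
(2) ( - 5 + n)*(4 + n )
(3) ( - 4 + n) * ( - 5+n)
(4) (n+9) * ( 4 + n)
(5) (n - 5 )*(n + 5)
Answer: 2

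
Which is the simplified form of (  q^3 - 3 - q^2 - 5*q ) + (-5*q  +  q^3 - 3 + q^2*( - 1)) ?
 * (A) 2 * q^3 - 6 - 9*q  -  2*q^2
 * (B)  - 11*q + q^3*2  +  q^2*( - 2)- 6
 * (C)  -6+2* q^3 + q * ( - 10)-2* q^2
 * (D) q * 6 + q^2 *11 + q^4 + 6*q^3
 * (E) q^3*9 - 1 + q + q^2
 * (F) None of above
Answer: C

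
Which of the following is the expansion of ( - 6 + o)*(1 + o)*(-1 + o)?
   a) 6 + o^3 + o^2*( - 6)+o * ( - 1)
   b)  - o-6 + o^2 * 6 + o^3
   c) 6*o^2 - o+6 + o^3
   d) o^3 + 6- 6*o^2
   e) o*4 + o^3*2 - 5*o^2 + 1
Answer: a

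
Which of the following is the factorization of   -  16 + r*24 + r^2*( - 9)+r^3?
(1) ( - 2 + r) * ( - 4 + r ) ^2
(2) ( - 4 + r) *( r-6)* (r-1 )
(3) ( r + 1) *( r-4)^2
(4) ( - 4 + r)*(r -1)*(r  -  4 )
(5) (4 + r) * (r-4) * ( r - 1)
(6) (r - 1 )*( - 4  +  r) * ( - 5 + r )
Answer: 4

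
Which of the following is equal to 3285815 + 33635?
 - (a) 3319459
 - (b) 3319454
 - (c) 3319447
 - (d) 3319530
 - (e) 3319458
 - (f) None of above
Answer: f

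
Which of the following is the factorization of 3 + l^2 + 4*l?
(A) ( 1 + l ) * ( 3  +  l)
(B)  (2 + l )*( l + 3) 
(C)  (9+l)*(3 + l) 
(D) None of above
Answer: A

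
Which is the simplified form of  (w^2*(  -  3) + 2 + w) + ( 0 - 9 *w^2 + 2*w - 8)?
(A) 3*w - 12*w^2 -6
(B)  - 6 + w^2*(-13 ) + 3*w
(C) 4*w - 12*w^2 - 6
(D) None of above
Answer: A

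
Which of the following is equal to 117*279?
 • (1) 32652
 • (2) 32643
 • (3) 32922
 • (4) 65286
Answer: 2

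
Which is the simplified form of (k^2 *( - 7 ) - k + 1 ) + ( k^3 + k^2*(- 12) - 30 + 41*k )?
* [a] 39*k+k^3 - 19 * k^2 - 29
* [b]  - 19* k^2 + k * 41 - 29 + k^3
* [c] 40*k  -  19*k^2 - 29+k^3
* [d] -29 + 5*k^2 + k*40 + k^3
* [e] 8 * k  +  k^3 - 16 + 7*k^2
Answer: c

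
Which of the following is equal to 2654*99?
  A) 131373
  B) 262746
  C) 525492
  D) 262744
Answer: B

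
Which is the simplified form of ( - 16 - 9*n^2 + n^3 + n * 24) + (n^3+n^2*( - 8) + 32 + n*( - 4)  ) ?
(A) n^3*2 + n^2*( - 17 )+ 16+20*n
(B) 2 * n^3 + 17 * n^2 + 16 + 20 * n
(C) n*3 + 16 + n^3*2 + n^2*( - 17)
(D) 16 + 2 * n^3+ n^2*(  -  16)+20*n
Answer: A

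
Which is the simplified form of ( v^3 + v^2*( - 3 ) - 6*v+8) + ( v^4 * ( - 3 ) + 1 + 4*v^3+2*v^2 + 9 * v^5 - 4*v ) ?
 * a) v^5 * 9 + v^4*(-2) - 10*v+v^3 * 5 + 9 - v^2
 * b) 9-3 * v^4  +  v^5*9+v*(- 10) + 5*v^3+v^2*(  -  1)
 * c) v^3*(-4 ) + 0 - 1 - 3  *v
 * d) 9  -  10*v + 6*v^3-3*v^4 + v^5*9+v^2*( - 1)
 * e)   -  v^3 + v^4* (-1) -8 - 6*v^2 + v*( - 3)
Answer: b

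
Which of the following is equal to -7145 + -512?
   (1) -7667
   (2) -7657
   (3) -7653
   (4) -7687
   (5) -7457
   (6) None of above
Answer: 2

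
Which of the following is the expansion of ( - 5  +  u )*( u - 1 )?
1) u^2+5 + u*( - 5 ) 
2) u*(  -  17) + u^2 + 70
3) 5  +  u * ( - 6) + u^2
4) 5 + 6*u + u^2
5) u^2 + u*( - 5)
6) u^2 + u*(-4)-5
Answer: 3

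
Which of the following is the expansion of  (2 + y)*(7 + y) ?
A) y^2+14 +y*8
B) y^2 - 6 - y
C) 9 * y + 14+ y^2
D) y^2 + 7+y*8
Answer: C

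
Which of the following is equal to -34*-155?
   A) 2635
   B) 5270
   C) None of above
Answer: B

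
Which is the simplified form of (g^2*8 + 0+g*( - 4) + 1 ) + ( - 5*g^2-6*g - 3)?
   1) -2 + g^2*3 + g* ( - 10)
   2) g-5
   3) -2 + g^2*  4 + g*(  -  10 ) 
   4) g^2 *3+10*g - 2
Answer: 1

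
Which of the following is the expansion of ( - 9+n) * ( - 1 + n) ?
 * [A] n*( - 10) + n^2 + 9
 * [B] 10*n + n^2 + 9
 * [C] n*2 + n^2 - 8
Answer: A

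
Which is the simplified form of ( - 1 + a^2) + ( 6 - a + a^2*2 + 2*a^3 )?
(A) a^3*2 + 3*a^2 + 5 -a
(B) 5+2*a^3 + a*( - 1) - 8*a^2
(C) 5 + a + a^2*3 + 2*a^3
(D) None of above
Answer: A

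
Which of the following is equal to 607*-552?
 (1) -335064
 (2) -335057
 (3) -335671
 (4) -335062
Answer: 1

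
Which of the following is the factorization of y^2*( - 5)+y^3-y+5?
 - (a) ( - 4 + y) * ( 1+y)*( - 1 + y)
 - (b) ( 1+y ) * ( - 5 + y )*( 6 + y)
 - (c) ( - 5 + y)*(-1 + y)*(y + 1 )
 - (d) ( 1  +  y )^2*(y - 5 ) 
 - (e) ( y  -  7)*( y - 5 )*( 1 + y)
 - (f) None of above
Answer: c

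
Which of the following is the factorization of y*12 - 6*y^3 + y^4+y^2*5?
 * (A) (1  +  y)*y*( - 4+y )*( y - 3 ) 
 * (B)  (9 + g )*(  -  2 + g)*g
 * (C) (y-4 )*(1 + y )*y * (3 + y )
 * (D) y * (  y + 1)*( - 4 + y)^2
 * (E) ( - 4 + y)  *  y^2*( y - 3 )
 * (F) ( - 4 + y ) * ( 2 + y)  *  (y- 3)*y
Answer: A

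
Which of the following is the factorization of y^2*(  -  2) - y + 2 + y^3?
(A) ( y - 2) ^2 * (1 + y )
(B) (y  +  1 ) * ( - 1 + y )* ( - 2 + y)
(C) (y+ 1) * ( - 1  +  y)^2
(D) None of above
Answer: B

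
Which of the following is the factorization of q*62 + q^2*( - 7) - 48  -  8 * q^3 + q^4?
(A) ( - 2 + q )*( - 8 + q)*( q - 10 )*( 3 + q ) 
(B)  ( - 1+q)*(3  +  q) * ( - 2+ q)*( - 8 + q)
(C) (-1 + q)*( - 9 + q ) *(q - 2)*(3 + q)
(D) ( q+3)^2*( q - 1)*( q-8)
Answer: B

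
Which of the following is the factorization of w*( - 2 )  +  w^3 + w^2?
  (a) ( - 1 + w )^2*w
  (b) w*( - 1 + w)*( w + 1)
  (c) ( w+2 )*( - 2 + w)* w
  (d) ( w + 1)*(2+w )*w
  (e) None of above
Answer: e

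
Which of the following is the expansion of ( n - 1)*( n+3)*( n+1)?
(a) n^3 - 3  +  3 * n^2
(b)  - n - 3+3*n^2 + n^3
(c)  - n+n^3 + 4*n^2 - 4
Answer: b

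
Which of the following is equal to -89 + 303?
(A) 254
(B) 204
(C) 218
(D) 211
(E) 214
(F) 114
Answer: E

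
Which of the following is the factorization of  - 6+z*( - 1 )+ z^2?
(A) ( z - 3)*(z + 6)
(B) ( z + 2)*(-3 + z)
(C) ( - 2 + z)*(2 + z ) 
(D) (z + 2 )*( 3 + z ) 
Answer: B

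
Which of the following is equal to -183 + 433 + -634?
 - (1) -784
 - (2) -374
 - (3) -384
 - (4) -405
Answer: 3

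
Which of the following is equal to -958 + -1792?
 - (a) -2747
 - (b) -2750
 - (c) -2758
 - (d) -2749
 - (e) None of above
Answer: b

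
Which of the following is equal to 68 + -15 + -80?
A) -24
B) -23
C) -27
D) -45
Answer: C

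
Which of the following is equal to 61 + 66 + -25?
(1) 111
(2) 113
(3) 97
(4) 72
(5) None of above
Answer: 5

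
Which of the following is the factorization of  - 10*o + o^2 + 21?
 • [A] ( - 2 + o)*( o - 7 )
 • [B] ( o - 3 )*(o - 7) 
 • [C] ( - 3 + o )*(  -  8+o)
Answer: B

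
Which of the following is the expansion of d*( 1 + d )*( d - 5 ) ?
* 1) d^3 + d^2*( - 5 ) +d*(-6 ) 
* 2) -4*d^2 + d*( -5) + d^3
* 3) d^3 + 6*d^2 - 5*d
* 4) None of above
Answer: 2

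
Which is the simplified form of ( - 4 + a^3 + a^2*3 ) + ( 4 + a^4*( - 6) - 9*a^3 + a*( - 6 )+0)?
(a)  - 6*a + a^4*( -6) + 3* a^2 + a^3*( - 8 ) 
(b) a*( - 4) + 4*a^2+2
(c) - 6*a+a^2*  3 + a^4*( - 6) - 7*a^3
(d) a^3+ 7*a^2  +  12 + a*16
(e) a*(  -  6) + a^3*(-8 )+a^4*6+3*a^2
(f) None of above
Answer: a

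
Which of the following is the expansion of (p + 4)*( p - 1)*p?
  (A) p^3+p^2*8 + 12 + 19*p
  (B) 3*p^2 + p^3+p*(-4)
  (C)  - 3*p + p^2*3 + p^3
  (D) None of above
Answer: B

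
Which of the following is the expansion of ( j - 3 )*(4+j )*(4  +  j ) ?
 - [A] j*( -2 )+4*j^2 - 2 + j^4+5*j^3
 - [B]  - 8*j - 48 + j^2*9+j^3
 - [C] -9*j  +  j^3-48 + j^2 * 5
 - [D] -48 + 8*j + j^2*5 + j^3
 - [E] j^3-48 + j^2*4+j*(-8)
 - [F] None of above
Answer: F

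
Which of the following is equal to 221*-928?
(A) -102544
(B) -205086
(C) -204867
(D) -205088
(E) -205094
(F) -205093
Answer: D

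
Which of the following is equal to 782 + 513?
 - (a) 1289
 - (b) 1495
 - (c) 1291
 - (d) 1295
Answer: d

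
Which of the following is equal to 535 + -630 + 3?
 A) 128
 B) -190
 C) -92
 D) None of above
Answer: C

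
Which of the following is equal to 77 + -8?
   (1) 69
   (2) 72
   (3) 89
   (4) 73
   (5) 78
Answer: 1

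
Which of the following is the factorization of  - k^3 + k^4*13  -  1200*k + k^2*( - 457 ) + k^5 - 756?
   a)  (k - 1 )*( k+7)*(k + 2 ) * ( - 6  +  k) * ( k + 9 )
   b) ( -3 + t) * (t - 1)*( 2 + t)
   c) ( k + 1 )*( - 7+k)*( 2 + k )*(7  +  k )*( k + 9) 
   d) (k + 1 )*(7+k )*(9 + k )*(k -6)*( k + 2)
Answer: d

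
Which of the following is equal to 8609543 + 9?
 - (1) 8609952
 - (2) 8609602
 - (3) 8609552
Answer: 3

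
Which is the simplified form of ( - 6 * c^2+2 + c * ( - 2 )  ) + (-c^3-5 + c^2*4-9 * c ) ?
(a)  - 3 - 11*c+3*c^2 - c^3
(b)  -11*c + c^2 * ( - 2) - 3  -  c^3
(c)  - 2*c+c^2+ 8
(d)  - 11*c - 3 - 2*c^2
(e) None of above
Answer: b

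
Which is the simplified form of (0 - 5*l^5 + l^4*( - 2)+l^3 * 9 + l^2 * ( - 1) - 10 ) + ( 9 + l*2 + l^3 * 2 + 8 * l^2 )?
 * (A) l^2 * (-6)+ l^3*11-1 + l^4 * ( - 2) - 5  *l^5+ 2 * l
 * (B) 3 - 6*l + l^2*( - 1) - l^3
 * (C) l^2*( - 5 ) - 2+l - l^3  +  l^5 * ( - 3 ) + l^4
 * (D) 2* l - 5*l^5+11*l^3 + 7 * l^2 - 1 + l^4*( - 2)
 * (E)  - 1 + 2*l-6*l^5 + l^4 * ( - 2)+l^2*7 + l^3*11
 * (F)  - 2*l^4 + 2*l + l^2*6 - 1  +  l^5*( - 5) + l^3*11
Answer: D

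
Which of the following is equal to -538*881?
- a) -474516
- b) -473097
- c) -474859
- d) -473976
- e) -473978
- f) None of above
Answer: e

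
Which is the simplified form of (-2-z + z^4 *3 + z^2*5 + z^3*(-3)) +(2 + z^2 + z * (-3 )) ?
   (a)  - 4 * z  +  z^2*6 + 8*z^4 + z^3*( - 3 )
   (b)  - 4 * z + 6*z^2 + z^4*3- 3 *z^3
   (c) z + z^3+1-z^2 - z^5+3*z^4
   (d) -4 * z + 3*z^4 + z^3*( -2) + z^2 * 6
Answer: b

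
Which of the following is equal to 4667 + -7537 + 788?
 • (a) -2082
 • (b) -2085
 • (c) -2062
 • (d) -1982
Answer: a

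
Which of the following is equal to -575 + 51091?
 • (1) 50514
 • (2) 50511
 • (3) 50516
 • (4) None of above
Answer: 3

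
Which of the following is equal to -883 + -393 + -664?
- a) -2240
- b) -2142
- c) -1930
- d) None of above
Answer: d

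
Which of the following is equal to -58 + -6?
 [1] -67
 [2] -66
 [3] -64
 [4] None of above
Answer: 3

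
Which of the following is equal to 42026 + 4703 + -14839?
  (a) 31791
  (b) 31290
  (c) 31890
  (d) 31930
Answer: c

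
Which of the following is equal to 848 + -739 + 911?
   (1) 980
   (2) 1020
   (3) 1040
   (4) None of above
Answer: 2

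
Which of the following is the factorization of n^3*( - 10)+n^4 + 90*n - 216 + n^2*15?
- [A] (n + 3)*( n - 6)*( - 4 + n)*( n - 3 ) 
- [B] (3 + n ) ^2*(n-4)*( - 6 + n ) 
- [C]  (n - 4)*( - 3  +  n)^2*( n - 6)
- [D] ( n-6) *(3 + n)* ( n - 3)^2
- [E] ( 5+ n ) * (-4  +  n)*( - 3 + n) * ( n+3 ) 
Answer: A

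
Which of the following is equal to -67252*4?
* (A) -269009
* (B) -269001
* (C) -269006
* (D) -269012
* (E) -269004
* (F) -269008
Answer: F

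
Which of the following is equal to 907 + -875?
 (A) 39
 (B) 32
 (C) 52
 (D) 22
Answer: B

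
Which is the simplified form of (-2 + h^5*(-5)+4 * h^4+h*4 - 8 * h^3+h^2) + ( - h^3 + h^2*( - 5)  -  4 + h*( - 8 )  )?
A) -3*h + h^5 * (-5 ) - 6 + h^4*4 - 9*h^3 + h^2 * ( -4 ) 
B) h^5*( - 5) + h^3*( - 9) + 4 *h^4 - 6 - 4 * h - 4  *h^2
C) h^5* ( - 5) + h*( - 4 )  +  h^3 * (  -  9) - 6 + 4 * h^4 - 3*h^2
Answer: B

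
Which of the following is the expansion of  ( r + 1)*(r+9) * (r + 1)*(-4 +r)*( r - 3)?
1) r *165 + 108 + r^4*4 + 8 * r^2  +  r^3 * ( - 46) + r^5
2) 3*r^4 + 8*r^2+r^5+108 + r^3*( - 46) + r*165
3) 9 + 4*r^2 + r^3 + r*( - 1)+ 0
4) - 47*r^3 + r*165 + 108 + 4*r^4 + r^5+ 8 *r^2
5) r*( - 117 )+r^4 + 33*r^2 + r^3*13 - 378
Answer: 1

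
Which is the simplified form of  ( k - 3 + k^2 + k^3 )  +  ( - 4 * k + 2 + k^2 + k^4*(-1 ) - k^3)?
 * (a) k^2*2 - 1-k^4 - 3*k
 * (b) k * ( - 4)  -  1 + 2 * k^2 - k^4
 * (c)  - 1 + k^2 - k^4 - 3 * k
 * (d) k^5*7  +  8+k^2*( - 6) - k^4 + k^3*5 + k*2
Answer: a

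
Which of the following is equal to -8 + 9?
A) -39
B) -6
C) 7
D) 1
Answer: D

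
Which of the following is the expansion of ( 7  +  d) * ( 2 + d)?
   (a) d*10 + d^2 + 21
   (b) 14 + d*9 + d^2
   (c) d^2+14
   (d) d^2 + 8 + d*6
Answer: b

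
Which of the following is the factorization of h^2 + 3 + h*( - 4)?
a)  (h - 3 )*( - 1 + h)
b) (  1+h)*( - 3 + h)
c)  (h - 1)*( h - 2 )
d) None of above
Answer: a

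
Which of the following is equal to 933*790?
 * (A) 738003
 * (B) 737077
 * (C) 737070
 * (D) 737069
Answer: C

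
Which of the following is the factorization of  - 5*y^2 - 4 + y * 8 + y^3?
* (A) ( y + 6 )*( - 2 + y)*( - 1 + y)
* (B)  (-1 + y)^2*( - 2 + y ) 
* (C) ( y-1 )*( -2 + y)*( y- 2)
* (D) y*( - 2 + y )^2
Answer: C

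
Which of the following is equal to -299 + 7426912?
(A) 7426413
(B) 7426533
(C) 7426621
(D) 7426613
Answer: D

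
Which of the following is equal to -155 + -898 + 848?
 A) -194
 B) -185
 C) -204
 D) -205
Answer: D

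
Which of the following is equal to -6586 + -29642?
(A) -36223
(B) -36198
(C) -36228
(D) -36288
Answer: C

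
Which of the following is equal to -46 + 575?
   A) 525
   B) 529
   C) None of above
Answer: B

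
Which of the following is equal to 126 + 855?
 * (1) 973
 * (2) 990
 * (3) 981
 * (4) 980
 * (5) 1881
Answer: 3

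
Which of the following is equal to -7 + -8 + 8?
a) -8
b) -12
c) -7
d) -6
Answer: c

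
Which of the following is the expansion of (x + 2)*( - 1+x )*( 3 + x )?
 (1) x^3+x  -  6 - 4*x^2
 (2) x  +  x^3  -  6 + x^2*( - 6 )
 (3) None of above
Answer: 3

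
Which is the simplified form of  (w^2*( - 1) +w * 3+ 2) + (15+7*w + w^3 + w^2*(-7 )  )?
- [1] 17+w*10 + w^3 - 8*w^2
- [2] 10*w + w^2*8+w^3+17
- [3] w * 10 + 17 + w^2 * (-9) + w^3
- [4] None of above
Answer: 1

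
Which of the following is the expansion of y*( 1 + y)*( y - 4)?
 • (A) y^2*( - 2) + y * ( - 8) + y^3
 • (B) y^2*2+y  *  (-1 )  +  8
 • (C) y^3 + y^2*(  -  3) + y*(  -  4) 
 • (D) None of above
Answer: C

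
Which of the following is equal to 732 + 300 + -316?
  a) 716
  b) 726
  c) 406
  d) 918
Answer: a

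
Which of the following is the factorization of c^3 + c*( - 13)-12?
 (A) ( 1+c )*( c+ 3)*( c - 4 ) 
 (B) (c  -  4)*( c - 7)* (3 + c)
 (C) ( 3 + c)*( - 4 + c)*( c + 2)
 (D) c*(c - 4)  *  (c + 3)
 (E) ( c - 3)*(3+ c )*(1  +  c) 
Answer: A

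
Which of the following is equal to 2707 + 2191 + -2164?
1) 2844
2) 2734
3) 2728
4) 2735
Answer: 2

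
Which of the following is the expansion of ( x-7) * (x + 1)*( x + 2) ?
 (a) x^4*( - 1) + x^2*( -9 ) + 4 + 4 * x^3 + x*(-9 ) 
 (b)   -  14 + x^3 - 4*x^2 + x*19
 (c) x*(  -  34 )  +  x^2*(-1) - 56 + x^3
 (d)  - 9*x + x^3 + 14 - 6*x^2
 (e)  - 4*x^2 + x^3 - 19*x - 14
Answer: e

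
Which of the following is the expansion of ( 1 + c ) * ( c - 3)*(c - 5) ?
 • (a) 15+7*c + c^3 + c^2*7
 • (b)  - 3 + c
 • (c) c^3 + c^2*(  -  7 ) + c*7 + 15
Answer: c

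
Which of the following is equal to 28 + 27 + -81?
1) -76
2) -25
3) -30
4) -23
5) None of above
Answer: 5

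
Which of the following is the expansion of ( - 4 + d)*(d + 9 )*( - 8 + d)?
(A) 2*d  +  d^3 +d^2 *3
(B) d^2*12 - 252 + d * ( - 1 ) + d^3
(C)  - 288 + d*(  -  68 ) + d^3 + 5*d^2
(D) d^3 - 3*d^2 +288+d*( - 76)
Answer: D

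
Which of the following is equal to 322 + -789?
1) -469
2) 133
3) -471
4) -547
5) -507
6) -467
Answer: 6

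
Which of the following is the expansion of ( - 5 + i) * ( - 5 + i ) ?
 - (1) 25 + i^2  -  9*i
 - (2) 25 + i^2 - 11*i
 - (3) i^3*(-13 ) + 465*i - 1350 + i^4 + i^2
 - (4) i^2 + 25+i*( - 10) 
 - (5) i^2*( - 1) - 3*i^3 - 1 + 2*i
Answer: 4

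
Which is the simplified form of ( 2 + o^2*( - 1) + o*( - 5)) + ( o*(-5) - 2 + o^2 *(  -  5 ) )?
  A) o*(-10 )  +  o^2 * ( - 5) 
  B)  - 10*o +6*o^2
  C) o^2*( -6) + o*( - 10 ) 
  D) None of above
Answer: C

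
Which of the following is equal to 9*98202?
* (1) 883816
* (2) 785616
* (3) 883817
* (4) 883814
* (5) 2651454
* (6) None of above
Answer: 6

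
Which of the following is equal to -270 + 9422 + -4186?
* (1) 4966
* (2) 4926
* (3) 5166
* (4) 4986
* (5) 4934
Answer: 1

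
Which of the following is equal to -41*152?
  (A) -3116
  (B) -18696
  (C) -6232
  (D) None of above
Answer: C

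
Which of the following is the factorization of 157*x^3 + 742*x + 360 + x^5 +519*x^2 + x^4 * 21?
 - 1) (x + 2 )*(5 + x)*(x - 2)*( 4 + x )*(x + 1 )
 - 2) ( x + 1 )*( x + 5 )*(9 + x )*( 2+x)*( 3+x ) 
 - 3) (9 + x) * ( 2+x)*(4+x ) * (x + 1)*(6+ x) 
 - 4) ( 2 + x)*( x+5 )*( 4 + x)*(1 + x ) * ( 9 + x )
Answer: 4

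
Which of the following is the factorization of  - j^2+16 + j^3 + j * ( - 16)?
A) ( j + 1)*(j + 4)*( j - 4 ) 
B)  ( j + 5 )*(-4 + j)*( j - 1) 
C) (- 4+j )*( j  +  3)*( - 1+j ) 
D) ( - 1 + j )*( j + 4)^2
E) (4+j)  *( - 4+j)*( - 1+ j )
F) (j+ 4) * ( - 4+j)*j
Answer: E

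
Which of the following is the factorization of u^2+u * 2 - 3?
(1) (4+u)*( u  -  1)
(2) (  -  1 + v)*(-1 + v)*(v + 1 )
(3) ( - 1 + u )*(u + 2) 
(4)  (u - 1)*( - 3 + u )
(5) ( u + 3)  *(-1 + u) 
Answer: 5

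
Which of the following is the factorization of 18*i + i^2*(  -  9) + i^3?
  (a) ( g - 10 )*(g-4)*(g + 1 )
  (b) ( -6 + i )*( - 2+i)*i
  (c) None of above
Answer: c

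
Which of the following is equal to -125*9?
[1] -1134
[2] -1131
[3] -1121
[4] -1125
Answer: 4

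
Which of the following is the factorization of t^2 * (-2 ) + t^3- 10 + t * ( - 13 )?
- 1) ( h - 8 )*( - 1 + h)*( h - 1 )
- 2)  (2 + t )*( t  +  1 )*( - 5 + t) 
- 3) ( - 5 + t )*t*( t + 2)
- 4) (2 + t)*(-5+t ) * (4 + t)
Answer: 2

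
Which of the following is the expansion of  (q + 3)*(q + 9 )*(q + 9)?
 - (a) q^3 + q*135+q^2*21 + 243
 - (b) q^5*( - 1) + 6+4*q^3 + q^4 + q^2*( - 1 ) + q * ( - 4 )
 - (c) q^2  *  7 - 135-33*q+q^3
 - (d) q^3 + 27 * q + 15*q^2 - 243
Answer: a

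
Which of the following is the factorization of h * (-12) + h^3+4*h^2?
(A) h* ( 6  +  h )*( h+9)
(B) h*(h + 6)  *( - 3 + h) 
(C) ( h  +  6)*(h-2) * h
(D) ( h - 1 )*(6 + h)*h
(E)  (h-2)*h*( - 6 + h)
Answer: C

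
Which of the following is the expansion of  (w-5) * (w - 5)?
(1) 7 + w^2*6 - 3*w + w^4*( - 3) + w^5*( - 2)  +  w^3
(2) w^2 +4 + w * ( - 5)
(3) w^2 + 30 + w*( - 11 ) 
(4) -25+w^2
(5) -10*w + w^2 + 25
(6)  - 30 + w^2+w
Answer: 5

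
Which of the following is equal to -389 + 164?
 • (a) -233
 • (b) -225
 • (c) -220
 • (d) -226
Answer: b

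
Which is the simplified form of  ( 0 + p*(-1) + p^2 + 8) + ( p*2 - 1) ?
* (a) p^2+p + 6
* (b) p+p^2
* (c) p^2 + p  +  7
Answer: c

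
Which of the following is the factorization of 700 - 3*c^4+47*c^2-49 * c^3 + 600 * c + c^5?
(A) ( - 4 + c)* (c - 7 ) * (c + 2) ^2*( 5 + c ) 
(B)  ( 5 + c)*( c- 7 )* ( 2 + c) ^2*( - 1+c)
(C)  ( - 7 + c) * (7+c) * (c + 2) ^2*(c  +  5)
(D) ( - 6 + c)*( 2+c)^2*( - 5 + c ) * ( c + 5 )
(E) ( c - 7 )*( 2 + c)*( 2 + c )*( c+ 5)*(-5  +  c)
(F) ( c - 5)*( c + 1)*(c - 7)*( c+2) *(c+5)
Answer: E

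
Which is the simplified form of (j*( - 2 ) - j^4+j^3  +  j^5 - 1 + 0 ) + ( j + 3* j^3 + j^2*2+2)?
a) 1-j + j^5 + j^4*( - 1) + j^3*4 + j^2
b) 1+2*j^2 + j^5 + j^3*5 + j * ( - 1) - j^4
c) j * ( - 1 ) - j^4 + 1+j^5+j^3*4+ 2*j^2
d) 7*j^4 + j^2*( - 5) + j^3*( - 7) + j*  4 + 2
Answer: c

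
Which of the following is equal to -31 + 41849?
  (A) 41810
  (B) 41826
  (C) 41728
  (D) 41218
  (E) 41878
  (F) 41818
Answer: F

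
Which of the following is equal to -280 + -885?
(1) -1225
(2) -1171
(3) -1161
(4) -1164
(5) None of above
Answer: 5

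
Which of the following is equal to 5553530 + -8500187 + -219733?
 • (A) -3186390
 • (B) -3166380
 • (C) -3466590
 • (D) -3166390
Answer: D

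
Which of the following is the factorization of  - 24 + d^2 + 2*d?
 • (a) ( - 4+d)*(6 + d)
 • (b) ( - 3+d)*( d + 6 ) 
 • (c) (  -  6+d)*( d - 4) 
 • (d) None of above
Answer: a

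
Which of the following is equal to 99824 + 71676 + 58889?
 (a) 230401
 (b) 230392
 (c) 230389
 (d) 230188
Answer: c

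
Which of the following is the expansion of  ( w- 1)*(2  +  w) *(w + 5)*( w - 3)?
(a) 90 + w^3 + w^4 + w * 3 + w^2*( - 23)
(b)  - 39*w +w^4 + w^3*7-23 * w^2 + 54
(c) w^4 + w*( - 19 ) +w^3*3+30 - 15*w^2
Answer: c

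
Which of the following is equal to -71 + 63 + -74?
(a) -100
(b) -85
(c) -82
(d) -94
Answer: c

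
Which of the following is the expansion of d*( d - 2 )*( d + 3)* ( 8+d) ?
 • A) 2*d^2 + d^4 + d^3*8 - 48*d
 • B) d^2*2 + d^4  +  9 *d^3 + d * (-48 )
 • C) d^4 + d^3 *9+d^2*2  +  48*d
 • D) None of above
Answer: B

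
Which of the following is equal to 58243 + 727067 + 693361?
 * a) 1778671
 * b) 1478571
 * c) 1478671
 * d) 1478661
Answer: c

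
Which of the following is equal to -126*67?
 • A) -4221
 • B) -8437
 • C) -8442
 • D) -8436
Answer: C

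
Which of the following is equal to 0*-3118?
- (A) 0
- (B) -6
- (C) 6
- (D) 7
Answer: A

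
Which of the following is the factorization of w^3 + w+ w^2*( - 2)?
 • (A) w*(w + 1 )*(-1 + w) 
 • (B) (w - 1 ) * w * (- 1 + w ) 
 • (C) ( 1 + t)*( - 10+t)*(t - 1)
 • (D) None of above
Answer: B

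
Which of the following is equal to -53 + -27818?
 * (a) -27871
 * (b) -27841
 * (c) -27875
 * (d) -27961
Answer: a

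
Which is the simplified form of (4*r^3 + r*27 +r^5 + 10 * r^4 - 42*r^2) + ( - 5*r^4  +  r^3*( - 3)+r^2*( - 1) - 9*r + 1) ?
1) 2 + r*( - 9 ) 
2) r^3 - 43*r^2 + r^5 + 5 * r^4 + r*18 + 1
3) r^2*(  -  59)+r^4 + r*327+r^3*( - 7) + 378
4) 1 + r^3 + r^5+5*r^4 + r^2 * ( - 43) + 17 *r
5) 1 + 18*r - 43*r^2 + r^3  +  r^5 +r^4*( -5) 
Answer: 2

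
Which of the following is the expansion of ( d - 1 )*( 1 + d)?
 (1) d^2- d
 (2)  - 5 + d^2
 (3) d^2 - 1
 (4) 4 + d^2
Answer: 3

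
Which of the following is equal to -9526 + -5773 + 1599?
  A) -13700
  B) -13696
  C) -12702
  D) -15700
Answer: A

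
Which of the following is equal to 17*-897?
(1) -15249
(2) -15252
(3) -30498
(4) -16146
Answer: 1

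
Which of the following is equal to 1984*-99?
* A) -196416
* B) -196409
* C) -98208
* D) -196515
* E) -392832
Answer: A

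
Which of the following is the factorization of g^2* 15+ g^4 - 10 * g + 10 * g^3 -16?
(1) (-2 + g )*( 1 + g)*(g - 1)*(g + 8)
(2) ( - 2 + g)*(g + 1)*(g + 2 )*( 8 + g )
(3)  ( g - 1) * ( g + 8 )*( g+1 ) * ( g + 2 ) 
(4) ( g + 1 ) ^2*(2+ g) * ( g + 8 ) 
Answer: 3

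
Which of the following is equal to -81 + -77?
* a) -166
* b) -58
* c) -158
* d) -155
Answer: c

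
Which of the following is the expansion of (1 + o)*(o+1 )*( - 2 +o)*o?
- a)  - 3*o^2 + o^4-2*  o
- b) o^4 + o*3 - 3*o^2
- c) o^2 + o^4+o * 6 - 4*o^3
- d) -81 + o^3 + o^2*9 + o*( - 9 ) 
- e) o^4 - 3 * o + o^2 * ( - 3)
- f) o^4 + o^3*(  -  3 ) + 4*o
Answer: a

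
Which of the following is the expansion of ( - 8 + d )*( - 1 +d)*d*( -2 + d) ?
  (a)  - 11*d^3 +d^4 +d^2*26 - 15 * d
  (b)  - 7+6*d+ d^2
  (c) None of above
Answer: c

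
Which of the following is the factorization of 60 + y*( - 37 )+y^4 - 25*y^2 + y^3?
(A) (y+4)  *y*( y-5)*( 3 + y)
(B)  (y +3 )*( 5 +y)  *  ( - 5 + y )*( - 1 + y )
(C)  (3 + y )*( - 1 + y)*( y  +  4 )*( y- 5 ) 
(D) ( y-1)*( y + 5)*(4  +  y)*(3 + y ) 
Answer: C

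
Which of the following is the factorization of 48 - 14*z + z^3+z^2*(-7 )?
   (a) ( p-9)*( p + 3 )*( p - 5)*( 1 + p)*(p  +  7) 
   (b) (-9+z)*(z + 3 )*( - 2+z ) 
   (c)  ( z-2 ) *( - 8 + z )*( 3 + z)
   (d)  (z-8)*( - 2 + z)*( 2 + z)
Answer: c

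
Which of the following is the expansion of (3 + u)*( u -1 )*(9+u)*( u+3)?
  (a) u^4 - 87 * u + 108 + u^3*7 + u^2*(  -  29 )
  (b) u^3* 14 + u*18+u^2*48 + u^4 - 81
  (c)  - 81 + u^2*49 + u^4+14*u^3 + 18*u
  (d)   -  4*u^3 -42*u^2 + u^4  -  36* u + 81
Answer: b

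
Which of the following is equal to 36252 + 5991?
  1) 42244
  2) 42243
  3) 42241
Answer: 2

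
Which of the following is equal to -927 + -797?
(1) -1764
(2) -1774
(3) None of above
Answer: 3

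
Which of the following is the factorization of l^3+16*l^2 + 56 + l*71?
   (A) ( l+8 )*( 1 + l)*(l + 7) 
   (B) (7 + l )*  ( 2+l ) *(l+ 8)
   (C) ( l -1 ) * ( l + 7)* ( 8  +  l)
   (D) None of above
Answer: A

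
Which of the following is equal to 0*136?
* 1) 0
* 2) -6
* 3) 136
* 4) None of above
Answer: 1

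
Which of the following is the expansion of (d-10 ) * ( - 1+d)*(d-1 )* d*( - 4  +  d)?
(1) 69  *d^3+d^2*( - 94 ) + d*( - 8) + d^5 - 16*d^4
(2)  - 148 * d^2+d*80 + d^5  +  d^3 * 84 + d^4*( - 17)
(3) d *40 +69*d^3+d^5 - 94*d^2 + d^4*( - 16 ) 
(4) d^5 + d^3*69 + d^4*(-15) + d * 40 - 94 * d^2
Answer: 3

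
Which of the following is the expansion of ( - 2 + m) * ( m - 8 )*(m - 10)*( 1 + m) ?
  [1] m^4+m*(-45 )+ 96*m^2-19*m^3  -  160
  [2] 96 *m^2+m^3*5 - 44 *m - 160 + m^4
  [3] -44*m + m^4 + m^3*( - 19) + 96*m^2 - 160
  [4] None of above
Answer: 3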